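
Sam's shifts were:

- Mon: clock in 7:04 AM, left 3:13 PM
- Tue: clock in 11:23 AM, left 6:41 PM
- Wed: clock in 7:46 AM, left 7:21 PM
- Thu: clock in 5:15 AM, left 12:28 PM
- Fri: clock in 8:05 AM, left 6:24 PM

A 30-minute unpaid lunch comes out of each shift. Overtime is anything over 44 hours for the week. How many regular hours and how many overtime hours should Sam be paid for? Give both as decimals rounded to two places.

Regular 42.07 hours, overtime 0.00 hours

Mon: 7:04 AM–3:13 PM = 8 h 9 min; less 30 min break → 7 h 39 min
Tue: 11:23 AM–6:41 PM = 7 h 18 min; less 30 min break → 6 h 48 min
Wed: 7:46 AM–7:21 PM = 11 h 35 min; less 30 min break → 11 h 5 min
Thu: 5:15 AM–12:28 PM = 7 h 13 min; less 30 min break → 6 h 43 min
Fri: 8:05 AM–6:24 PM = 10 h 19 min; less 30 min break → 9 h 49 min
Total worked: 42 h 4 min = 42.07 h.
Threshold 44 h → overtime 0 h 0 min, regular 42 h 4 min.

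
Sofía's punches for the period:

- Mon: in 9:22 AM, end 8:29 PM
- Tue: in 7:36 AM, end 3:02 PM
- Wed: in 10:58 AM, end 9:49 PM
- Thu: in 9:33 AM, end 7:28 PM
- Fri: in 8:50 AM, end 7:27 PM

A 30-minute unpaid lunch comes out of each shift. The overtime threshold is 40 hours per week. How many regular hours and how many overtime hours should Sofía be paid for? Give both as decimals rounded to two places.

Regular 40.00 hours, overtime 7.43 hours

Mon: 9:22 AM–8:29 PM = 11 h 7 min; less 30 min break → 10 h 37 min
Tue: 7:36 AM–3:02 PM = 7 h 26 min; less 30 min break → 6 h 56 min
Wed: 10:58 AM–9:49 PM = 10 h 51 min; less 30 min break → 10 h 21 min
Thu: 9:33 AM–7:28 PM = 9 h 55 min; less 30 min break → 9 h 25 min
Fri: 8:50 AM–7:27 PM = 10 h 37 min; less 30 min break → 10 h 7 min
Total worked: 47 h 26 min = 47.43 h.
Threshold 40 h → overtime 7 h 26 min, regular 40 h 0 min.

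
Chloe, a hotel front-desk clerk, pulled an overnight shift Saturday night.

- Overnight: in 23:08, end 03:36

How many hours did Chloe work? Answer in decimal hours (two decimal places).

Overnight: 23:08 → midnight = 0 h 52 min; midnight → 03:36 = 3 h 36 min; span 4 h 28 min

4.47 hours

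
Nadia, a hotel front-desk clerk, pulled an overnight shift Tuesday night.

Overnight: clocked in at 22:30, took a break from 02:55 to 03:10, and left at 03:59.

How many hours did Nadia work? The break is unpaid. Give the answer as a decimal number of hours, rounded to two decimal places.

5.23 hours

Overnight: 22:30 → midnight = 1 h 30 min; midnight → 03:59 = 3 h 59 min; span 5 h 29 min; less 15 min break → 5 h 14 min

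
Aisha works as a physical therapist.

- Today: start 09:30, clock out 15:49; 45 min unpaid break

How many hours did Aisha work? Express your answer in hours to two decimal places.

Today: 09:30–15:49 = 6 h 19 min; less 45 min break → 5 h 34 min

5.57 hours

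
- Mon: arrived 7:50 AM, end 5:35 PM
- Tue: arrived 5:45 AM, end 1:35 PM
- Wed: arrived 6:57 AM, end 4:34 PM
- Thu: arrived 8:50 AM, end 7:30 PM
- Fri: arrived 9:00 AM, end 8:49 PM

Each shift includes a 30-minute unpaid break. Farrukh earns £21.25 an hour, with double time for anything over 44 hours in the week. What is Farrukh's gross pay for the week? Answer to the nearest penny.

Mon: 7:50 AM–5:35 PM = 9 h 45 min; less 30 min break → 9 h 15 min
Tue: 5:45 AM–1:35 PM = 7 h 50 min; less 30 min break → 7 h 20 min
Wed: 6:57 AM–4:34 PM = 9 h 37 min; less 30 min break → 9 h 7 min
Thu: 8:50 AM–7:30 PM = 10 h 40 min; less 30 min break → 10 h 10 min
Fri: 9:00 AM–8:49 PM = 11 h 49 min; less 30 min break → 11 h 19 min
Total worked: 47 h 11 min = 2831 min.
Regular 44 h 0 min = 2640 min at £21.25/h; overtime 3 h 11 min = 191 min at £42.50/h.
Pay = (2640 × £21.25 + 191 × £42.50) ÷ 60 = £1070.29.

£1070.29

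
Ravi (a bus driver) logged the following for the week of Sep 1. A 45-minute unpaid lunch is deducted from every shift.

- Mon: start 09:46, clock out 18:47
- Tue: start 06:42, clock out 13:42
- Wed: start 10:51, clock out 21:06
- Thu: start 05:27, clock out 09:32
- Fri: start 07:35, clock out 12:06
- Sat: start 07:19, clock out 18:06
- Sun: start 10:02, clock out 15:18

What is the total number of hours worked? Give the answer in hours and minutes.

Mon: 09:46–18:47 = 9 h 1 min; less 45 min break → 8 h 16 min
Tue: 06:42–13:42 = 7 h 0 min; less 45 min break → 6 h 15 min
Wed: 10:51–21:06 = 10 h 15 min; less 45 min break → 9 h 30 min
Thu: 05:27–09:32 = 4 h 5 min; less 45 min break → 3 h 20 min
Fri: 07:35–12:06 = 4 h 31 min; less 45 min break → 3 h 46 min
Sat: 07:19–18:06 = 10 h 47 min; less 45 min break → 10 h 2 min
Sun: 10:02–15:18 = 5 h 16 min; less 45 min break → 4 h 31 min
Total: 8 h 16 min + 6 h 15 min + 9 h 30 min + 3 h 20 min + 3 h 46 min + 10 h 2 min + 4 h 31 min = 45 h 40 min.

45 h 40 min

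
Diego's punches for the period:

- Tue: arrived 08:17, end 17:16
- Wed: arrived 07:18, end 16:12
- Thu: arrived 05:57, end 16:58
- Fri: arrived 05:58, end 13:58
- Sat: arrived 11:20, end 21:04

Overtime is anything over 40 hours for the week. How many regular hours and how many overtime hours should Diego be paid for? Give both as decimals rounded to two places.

Regular 40.00 hours, overtime 6.63 hours

Tue: 08:17–17:16 = 8 h 59 min
Wed: 07:18–16:12 = 8 h 54 min
Thu: 05:57–16:58 = 11 h 1 min
Fri: 05:58–13:58 = 8 h 0 min
Sat: 11:20–21:04 = 9 h 44 min
Total worked: 46 h 38 min = 46.63 h.
Threshold 40 h → overtime 6 h 38 min, regular 40 h 0 min.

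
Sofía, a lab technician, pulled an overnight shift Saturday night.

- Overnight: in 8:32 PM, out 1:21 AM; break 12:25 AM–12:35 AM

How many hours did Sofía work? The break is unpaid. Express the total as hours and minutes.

Overnight: 8:32 PM → midnight = 3 h 28 min; midnight → 1:21 AM = 1 h 21 min; span 4 h 49 min; less 10 min break → 4 h 39 min

4 h 39 min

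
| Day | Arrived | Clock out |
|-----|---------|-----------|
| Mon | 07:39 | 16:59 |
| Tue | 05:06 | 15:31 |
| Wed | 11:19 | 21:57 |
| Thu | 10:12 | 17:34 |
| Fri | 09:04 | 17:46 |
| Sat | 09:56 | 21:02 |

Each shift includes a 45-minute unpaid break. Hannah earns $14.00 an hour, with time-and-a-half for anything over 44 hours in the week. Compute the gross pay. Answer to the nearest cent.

Mon: 07:39–16:59 = 9 h 20 min; less 45 min break → 8 h 35 min
Tue: 05:06–15:31 = 10 h 25 min; less 45 min break → 9 h 40 min
Wed: 11:19–21:57 = 10 h 38 min; less 45 min break → 9 h 53 min
Thu: 10:12–17:34 = 7 h 22 min; less 45 min break → 6 h 37 min
Fri: 09:04–17:46 = 8 h 42 min; less 45 min break → 7 h 57 min
Sat: 09:56–21:02 = 11 h 6 min; less 45 min break → 10 h 21 min
Total worked: 53 h 3 min = 3183 min.
Regular 44 h 0 min = 2640 min at $14.00/h; overtime 9 h 3 min = 543 min at $21.00/h.
Pay = (2640 × $14.00 + 543 × $21.00) ÷ 60 = $806.05.

$806.05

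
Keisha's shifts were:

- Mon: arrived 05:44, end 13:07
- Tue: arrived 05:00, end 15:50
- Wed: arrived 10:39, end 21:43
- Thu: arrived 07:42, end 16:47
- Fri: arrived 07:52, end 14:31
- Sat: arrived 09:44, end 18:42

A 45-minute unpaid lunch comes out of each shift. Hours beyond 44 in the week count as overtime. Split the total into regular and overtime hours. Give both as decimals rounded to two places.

Mon: 05:44–13:07 = 7 h 23 min; less 45 min break → 6 h 38 min
Tue: 05:00–15:50 = 10 h 50 min; less 45 min break → 10 h 5 min
Wed: 10:39–21:43 = 11 h 4 min; less 45 min break → 10 h 19 min
Thu: 07:42–16:47 = 9 h 5 min; less 45 min break → 8 h 20 min
Fri: 07:52–14:31 = 6 h 39 min; less 45 min break → 5 h 54 min
Sat: 09:44–18:42 = 8 h 58 min; less 45 min break → 8 h 13 min
Total worked: 49 h 29 min = 49.48 h.
Threshold 44 h → overtime 5 h 29 min, regular 44 h 0 min.

Regular 44.00 hours, overtime 5.48 hours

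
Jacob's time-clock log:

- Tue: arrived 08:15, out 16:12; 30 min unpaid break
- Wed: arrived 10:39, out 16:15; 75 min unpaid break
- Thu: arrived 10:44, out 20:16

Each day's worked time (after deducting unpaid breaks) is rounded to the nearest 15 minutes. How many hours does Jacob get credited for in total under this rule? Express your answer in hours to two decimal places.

21.25 hours

Tue: 08:15–16:12 = 7 h 57 min − 30 min = 7 h 27 min → rounds to 7 h 30 min
Wed: 10:39–16:15 = 5 h 36 min − 75 min = 4 h 21 min → rounds to 4 h 15 min
Thu: 10:44–20:16 = 9 h 32 min → rounds to 9 h 30 min
Total credited: 21 h 15 min.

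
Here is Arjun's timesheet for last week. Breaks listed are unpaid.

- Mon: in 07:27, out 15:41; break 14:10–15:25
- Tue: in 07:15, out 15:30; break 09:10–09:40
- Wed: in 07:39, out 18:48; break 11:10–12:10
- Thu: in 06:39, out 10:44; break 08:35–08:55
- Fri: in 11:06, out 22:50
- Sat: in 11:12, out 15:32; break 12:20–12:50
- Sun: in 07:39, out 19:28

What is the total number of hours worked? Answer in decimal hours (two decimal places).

56.02 hours

Mon: 07:27–15:41 = 8 h 14 min; less 75 min break → 6 h 59 min
Tue: 07:15–15:30 = 8 h 15 min; less 30 min break → 7 h 45 min
Wed: 07:39–18:48 = 11 h 9 min; less 60 min break → 10 h 9 min
Thu: 06:39–10:44 = 4 h 5 min; less 20 min break → 3 h 45 min
Fri: 11:06–22:50 = 11 h 44 min
Sat: 11:12–15:32 = 4 h 20 min; less 30 min break → 3 h 50 min
Sun: 07:39–19:28 = 11 h 49 min
Total: 6 h 59 min + 7 h 45 min + 10 h 9 min + 3 h 45 min + 11 h 44 min + 3 h 50 min + 11 h 49 min = 56 h 1 min.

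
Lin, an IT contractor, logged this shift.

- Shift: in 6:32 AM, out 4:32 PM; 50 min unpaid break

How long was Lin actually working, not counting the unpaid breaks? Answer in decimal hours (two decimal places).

Shift: 6:32 AM–4:32 PM = 10 h 0 min; less 50 min break → 9 h 10 min

9.17 hours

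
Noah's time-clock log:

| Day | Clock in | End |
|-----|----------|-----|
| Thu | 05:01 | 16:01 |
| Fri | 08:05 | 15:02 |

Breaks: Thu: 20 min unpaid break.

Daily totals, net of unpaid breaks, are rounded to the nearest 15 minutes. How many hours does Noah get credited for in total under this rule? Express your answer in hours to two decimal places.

Thu: 05:01–16:01 = 11 h 0 min − 20 min = 10 h 40 min → rounds to 10 h 45 min
Fri: 08:05–15:02 = 6 h 57 min → rounds to 7 h 0 min
Total credited: 17 h 45 min.

17.75 hours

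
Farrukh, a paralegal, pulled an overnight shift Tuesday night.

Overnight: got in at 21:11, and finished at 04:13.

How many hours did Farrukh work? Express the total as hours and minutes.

7 h 2 min

Overnight: 21:11 → midnight = 2 h 49 min; midnight → 04:13 = 4 h 13 min; span 7 h 2 min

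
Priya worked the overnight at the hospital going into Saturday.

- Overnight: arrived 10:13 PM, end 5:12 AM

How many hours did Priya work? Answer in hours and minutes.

6 h 59 min

Overnight: 10:13 PM → midnight = 1 h 47 min; midnight → 5:12 AM = 5 h 12 min; span 6 h 59 min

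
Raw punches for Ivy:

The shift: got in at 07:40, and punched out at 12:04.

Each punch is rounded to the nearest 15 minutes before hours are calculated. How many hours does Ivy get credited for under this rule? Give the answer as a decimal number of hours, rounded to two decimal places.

The shift: in 07:40→07:45, out 12:04→12:00; 4 h 15 min

4.25 hours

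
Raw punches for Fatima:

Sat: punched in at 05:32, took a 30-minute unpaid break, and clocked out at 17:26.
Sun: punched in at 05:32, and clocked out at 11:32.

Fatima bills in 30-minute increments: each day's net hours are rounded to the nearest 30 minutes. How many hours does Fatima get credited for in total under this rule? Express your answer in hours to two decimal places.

17.50 hours

Sat: 05:32–17:26 = 11 h 54 min − 30 min = 11 h 24 min → rounds to 11 h 30 min
Sun: 05:32–11:32 = 6 h 0 min → rounds to 6 h 0 min
Total credited: 17 h 30 min.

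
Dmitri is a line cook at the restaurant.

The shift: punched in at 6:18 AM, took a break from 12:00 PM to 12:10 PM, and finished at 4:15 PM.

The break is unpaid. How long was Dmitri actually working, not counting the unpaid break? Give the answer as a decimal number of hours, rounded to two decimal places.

9.78 hours

The shift: 6:18 AM–4:15 PM = 9 h 57 min; less 10 min break → 9 h 47 min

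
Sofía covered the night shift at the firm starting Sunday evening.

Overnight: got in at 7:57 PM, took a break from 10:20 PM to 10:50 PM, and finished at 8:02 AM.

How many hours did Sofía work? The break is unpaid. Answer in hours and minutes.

11 h 35 min

Overnight: 7:57 PM → midnight = 4 h 3 min; midnight → 8:02 AM = 8 h 2 min; span 12 h 5 min; less 30 min break → 11 h 35 min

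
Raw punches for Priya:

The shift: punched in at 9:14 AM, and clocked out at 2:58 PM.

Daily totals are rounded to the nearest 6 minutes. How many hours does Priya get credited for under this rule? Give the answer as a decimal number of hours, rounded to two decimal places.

5.70 hours

The shift: 9:14 AM–2:58 PM = 5 h 44 min → rounds to 5 h 42 min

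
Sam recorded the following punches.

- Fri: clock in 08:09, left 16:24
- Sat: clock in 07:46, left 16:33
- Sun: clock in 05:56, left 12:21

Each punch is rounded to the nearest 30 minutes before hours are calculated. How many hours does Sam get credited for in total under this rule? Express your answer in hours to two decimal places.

23.50 hours

Fri: in 08:09→08:00, out 16:24→16:30; 8 h 30 min
Sat: in 07:46→08:00, out 16:33→16:30; 8 h 30 min
Sun: in 05:56→06:00, out 12:21→12:30; 6 h 30 min
Total credited: 23 h 30 min.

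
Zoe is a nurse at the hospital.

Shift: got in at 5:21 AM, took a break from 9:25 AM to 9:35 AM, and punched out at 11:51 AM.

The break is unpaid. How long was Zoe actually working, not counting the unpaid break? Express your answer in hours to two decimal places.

6.33 hours

Shift: 5:21 AM–11:51 AM = 6 h 30 min; less 10 min break → 6 h 20 min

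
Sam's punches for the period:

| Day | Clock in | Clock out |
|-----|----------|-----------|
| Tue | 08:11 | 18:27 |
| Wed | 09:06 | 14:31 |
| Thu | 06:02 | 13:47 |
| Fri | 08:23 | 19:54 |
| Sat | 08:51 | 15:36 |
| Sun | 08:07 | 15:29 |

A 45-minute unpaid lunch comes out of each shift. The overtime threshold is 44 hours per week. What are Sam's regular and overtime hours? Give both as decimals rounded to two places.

Tue: 08:11–18:27 = 10 h 16 min; less 45 min break → 9 h 31 min
Wed: 09:06–14:31 = 5 h 25 min; less 45 min break → 4 h 40 min
Thu: 06:02–13:47 = 7 h 45 min; less 45 min break → 7 h 0 min
Fri: 08:23–19:54 = 11 h 31 min; less 45 min break → 10 h 46 min
Sat: 08:51–15:36 = 6 h 45 min; less 45 min break → 6 h 0 min
Sun: 08:07–15:29 = 7 h 22 min; less 45 min break → 6 h 37 min
Total worked: 44 h 34 min = 44.57 h.
Threshold 44 h → overtime 0 h 34 min, regular 44 h 0 min.

Regular 44.00 hours, overtime 0.57 hours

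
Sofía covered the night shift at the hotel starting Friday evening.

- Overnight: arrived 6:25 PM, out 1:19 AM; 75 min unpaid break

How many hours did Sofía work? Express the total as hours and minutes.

5 h 39 min

Overnight: 6:25 PM → midnight = 5 h 35 min; midnight → 1:19 AM = 1 h 19 min; span 6 h 54 min; less 75 min break → 5 h 39 min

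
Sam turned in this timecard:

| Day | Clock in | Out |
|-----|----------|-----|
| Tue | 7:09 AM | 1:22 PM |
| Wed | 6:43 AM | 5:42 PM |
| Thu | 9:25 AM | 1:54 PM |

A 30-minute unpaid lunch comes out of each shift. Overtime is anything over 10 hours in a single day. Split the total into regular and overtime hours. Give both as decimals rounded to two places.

Tue: 7:09 AM–1:22 PM = 6 h 13 min; less 30 min break → 5 h 43 min
Wed: 6:43 AM–5:42 PM = 10 h 59 min; less 30 min break → 10 h 29 min
Thu: 9:25 AM–1:54 PM = 4 h 29 min; less 30 min break → 3 h 59 min
Tue reg 5 h 43 min / OT 0 h 0 min; Wed reg 10 h 0 min / OT 0 h 29 min; Thu reg 3 h 59 min / OT 0 h 0 min.
Totals: regular 19 h 42 min, overtime 0 h 29 min.

Regular 19.70 hours, overtime 0.48 hours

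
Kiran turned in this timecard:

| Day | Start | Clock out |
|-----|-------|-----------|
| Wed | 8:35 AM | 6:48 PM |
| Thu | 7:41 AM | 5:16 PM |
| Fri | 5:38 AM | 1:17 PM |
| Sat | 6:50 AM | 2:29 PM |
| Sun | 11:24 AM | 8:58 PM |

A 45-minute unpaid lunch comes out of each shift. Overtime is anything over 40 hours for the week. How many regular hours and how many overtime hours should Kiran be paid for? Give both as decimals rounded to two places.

Regular 40.00 hours, overtime 0.92 hours

Wed: 8:35 AM–6:48 PM = 10 h 13 min; less 45 min break → 9 h 28 min
Thu: 7:41 AM–5:16 PM = 9 h 35 min; less 45 min break → 8 h 50 min
Fri: 5:38 AM–1:17 PM = 7 h 39 min; less 45 min break → 6 h 54 min
Sat: 6:50 AM–2:29 PM = 7 h 39 min; less 45 min break → 6 h 54 min
Sun: 11:24 AM–8:58 PM = 9 h 34 min; less 45 min break → 8 h 49 min
Total worked: 40 h 55 min = 40.92 h.
Threshold 40 h → overtime 0 h 55 min, regular 40 h 0 min.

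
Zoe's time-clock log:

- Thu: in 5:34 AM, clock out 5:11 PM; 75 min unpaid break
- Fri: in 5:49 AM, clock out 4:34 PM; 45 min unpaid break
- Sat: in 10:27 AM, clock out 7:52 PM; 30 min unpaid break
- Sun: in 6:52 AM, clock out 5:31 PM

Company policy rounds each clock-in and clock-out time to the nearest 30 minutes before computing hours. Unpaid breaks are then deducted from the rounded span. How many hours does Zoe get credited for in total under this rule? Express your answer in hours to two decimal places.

Thu: in 5:34 AM→5:30 AM, out 5:11 PM→5:00 PM; 11 h 30 min − 75 min = 10 h 15 min
Fri: in 5:49 AM→6:00 AM, out 4:34 PM→4:30 PM; 10 h 30 min − 45 min = 9 h 45 min
Sat: in 10:27 AM→10:30 AM, out 7:52 PM→8:00 PM; 9 h 30 min − 30 min = 9 h 0 min
Sun: in 6:52 AM→7:00 AM, out 5:31 PM→5:30 PM; 10 h 30 min
Total credited: 39 h 30 min.

39.50 hours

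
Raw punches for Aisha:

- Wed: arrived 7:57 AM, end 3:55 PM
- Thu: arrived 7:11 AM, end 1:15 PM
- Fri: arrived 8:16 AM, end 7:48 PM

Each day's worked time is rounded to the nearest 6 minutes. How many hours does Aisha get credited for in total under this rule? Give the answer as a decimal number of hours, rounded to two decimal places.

Wed: 7:57 AM–3:55 PM = 7 h 58 min → rounds to 8 h 0 min
Thu: 7:11 AM–1:15 PM = 6 h 4 min → rounds to 6 h 6 min
Fri: 8:16 AM–7:48 PM = 11 h 32 min → rounds to 11 h 30 min
Total credited: 25 h 36 min.

25.60 hours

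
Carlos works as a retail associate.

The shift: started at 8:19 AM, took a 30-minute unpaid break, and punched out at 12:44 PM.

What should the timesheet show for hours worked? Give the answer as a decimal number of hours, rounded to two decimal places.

The shift: 8:19 AM–12:44 PM = 4 h 25 min; less 30 min break → 3 h 55 min

3.92 hours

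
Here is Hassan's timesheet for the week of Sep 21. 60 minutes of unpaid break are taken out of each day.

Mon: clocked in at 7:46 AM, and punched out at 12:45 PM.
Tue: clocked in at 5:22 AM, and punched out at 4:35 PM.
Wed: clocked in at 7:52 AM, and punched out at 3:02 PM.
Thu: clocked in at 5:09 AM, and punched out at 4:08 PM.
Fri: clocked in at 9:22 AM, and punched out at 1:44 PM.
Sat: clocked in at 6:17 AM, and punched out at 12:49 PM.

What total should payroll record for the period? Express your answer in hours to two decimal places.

Mon: 7:46 AM–12:45 PM = 4 h 59 min; less 60 min break → 3 h 59 min
Tue: 5:22 AM–4:35 PM = 11 h 13 min; less 60 min break → 10 h 13 min
Wed: 7:52 AM–3:02 PM = 7 h 10 min; less 60 min break → 6 h 10 min
Thu: 5:09 AM–4:08 PM = 10 h 59 min; less 60 min break → 9 h 59 min
Fri: 9:22 AM–1:44 PM = 4 h 22 min; less 60 min break → 3 h 22 min
Sat: 6:17 AM–12:49 PM = 6 h 32 min; less 60 min break → 5 h 32 min
Total: 3 h 59 min + 10 h 13 min + 6 h 10 min + 9 h 59 min + 3 h 22 min + 5 h 32 min = 39 h 15 min.

39.25 hours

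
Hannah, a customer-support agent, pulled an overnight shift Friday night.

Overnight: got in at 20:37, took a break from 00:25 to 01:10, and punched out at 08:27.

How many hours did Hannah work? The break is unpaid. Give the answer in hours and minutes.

11 h 5 min

Overnight: 20:37 → midnight = 3 h 23 min; midnight → 08:27 = 8 h 27 min; span 11 h 50 min; less 45 min break → 11 h 5 min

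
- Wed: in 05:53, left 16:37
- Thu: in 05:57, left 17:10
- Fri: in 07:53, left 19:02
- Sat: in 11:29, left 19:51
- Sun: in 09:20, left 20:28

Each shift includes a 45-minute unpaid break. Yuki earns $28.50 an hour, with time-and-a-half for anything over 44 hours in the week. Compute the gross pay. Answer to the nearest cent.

$1461.34

Wed: 05:53–16:37 = 10 h 44 min; less 45 min break → 9 h 59 min
Thu: 05:57–17:10 = 11 h 13 min; less 45 min break → 10 h 28 min
Fri: 07:53–19:02 = 11 h 9 min; less 45 min break → 10 h 24 min
Sat: 11:29–19:51 = 8 h 22 min; less 45 min break → 7 h 37 min
Sun: 09:20–20:28 = 11 h 8 min; less 45 min break → 10 h 23 min
Total worked: 48 h 51 min = 2931 min.
Regular 44 h 0 min = 2640 min at $28.50/h; overtime 4 h 51 min = 291 min at $42.75/h.
Pay = (2640 × $28.50 + 291 × $42.75) ÷ 60 = $1461.34.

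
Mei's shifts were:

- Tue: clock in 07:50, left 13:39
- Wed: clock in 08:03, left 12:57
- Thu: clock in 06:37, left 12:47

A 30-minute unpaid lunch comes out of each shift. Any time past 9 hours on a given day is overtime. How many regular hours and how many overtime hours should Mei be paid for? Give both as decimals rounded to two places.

Tue: 07:50–13:39 = 5 h 49 min; less 30 min break → 5 h 19 min
Wed: 08:03–12:57 = 4 h 54 min; less 30 min break → 4 h 24 min
Thu: 06:37–12:47 = 6 h 10 min; less 30 min break → 5 h 40 min
Tue reg 5 h 19 min / OT 0 h 0 min; Wed reg 4 h 24 min / OT 0 h 0 min; Thu reg 5 h 40 min / OT 0 h 0 min.
Totals: regular 15 h 23 min, overtime 0 h 0 min.

Regular 15.38 hours, overtime 0.00 hours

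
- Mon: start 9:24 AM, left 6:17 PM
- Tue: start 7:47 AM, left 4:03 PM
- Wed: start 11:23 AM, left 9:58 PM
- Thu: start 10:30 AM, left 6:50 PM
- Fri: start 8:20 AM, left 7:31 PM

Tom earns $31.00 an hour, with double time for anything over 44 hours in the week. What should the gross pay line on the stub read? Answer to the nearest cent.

$1565.50

Mon: 9:24 AM–6:17 PM = 8 h 53 min
Tue: 7:47 AM–4:03 PM = 8 h 16 min
Wed: 11:23 AM–9:58 PM = 10 h 35 min
Thu: 10:30 AM–6:50 PM = 8 h 20 min
Fri: 8:20 AM–7:31 PM = 11 h 11 min
Total worked: 47 h 15 min = 2835 min.
Regular 44 h 0 min = 2640 min at $31.00/h; overtime 3 h 15 min = 195 min at $62.00/h.
Pay = (2640 × $31.00 + 195 × $62.00) ÷ 60 = $1565.50.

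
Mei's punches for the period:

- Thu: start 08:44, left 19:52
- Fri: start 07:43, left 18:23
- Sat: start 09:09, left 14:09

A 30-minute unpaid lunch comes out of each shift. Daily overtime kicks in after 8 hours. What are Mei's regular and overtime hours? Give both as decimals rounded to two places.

Thu: 08:44–19:52 = 11 h 8 min; less 30 min break → 10 h 38 min
Fri: 07:43–18:23 = 10 h 40 min; less 30 min break → 10 h 10 min
Sat: 09:09–14:09 = 5 h 0 min; less 30 min break → 4 h 30 min
Thu reg 8 h 0 min / OT 2 h 38 min; Fri reg 8 h 0 min / OT 2 h 10 min; Sat reg 4 h 30 min / OT 0 h 0 min.
Totals: regular 20 h 30 min, overtime 4 h 48 min.

Regular 20.50 hours, overtime 4.80 hours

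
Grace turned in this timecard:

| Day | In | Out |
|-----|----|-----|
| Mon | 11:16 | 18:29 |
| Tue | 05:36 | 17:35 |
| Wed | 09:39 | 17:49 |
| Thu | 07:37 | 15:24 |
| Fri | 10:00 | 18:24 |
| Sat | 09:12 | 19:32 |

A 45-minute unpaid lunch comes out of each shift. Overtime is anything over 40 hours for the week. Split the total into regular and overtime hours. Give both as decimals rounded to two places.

Regular 40.00 hours, overtime 9.38 hours

Mon: 11:16–18:29 = 7 h 13 min; less 45 min break → 6 h 28 min
Tue: 05:36–17:35 = 11 h 59 min; less 45 min break → 11 h 14 min
Wed: 09:39–17:49 = 8 h 10 min; less 45 min break → 7 h 25 min
Thu: 07:37–15:24 = 7 h 47 min; less 45 min break → 7 h 2 min
Fri: 10:00–18:24 = 8 h 24 min; less 45 min break → 7 h 39 min
Sat: 09:12–19:32 = 10 h 20 min; less 45 min break → 9 h 35 min
Total worked: 49 h 23 min = 49.38 h.
Threshold 40 h → overtime 9 h 23 min, regular 40 h 0 min.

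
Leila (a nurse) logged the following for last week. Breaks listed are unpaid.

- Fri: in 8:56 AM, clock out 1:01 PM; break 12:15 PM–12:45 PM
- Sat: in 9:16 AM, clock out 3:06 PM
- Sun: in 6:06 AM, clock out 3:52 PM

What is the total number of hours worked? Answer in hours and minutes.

Fri: 8:56 AM–1:01 PM = 4 h 5 min; less 30 min break → 3 h 35 min
Sat: 9:16 AM–3:06 PM = 5 h 50 min
Sun: 6:06 AM–3:52 PM = 9 h 46 min
Total: 3 h 35 min + 5 h 50 min + 9 h 46 min = 19 h 11 min.

19 h 11 min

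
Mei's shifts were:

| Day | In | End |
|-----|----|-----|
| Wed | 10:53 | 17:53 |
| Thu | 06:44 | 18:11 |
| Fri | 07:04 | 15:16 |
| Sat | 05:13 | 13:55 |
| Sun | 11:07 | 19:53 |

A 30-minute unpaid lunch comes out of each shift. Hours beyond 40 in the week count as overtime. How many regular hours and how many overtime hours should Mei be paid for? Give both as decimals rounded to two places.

Regular 40.00 hours, overtime 1.62 hours

Wed: 10:53–17:53 = 7 h 0 min; less 30 min break → 6 h 30 min
Thu: 06:44–18:11 = 11 h 27 min; less 30 min break → 10 h 57 min
Fri: 07:04–15:16 = 8 h 12 min; less 30 min break → 7 h 42 min
Sat: 05:13–13:55 = 8 h 42 min; less 30 min break → 8 h 12 min
Sun: 11:07–19:53 = 8 h 46 min; less 30 min break → 8 h 16 min
Total worked: 41 h 37 min = 41.62 h.
Threshold 40 h → overtime 1 h 37 min, regular 40 h 0 min.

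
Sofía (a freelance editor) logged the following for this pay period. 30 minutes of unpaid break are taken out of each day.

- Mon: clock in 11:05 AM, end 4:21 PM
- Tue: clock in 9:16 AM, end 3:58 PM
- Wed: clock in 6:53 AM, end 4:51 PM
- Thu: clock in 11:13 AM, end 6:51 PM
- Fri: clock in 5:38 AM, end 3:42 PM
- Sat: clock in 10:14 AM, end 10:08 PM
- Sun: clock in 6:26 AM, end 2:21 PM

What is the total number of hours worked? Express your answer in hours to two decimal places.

55.95 hours

Mon: 11:05 AM–4:21 PM = 5 h 16 min; less 30 min break → 4 h 46 min
Tue: 9:16 AM–3:58 PM = 6 h 42 min; less 30 min break → 6 h 12 min
Wed: 6:53 AM–4:51 PM = 9 h 58 min; less 30 min break → 9 h 28 min
Thu: 11:13 AM–6:51 PM = 7 h 38 min; less 30 min break → 7 h 8 min
Fri: 5:38 AM–3:42 PM = 10 h 4 min; less 30 min break → 9 h 34 min
Sat: 10:14 AM–10:08 PM = 11 h 54 min; less 30 min break → 11 h 24 min
Sun: 6:26 AM–2:21 PM = 7 h 55 min; less 30 min break → 7 h 25 min
Total: 4 h 46 min + 6 h 12 min + 9 h 28 min + 7 h 8 min + 9 h 34 min + 11 h 24 min + 7 h 25 min = 55 h 57 min.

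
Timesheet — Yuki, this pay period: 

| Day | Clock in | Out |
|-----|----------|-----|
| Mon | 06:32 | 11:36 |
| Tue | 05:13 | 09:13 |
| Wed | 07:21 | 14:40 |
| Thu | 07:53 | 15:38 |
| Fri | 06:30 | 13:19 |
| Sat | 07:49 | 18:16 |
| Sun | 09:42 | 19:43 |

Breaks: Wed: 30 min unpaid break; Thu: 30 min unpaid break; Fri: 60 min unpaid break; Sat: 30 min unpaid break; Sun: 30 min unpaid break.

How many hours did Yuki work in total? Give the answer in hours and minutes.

48 h 25 min

Mon: 06:32–11:36 = 5 h 4 min
Tue: 05:13–09:13 = 4 h 0 min
Wed: 07:21–14:40 = 7 h 19 min; less 30 min break → 6 h 49 min
Thu: 07:53–15:38 = 7 h 45 min; less 30 min break → 7 h 15 min
Fri: 06:30–13:19 = 6 h 49 min; less 60 min break → 5 h 49 min
Sat: 07:49–18:16 = 10 h 27 min; less 30 min break → 9 h 57 min
Sun: 09:42–19:43 = 10 h 1 min; less 30 min break → 9 h 31 min
Total: 5 h 4 min + 4 h 0 min + 6 h 49 min + 7 h 15 min + 5 h 49 min + 9 h 57 min + 9 h 31 min = 48 h 25 min.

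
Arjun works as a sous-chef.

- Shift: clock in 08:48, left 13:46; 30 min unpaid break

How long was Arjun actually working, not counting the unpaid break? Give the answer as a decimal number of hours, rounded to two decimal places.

Shift: 08:48–13:46 = 4 h 58 min; less 30 min break → 4 h 28 min

4.47 hours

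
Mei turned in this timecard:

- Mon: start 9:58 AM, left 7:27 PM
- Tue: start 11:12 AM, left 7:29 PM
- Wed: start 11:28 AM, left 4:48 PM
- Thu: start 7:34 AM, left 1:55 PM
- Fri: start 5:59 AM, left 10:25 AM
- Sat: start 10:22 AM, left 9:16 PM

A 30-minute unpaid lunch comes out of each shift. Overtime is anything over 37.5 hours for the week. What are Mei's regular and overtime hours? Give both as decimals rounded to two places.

Regular 37.50 hours, overtime 4.28 hours

Mon: 9:58 AM–7:27 PM = 9 h 29 min; less 30 min break → 8 h 59 min
Tue: 11:12 AM–7:29 PM = 8 h 17 min; less 30 min break → 7 h 47 min
Wed: 11:28 AM–4:48 PM = 5 h 20 min; less 30 min break → 4 h 50 min
Thu: 7:34 AM–1:55 PM = 6 h 21 min; less 30 min break → 5 h 51 min
Fri: 5:59 AM–10:25 AM = 4 h 26 min; less 30 min break → 3 h 56 min
Sat: 10:22 AM–9:16 PM = 10 h 54 min; less 30 min break → 10 h 24 min
Total worked: 41 h 47 min = 41.78 h.
Threshold 37.5 h → overtime 4 h 17 min, regular 37 h 30 min.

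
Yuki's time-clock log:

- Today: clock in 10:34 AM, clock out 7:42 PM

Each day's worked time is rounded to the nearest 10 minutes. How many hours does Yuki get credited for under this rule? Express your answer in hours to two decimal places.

9.17 hours

Today: 10:34 AM–7:42 PM = 9 h 8 min → rounds to 9 h 10 min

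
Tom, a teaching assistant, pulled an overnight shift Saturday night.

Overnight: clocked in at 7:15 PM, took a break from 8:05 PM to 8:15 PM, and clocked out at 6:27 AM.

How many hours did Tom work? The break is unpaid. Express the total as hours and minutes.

11 h 2 min

Overnight: 7:15 PM → midnight = 4 h 45 min; midnight → 6:27 AM = 6 h 27 min; span 11 h 12 min; less 10 min break → 11 h 2 min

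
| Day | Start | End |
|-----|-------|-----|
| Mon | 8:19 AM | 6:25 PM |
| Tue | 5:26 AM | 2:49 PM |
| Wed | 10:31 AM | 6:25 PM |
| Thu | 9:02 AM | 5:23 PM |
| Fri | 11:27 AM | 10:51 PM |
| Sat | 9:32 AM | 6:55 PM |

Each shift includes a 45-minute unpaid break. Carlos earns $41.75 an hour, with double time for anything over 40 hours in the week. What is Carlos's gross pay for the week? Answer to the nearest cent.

$2673.39

Mon: 8:19 AM–6:25 PM = 10 h 6 min; less 45 min break → 9 h 21 min
Tue: 5:26 AM–2:49 PM = 9 h 23 min; less 45 min break → 8 h 38 min
Wed: 10:31 AM–6:25 PM = 7 h 54 min; less 45 min break → 7 h 9 min
Thu: 9:02 AM–5:23 PM = 8 h 21 min; less 45 min break → 7 h 36 min
Fri: 11:27 AM–10:51 PM = 11 h 24 min; less 45 min break → 10 h 39 min
Sat: 9:32 AM–6:55 PM = 9 h 23 min; less 45 min break → 8 h 38 min
Total worked: 52 h 1 min = 3121 min.
Regular 40 h 0 min = 2400 min at $41.75/h; overtime 12 h 1 min = 721 min at $83.50/h.
Pay = (2400 × $41.75 + 721 × $83.50) ÷ 60 = $2673.39.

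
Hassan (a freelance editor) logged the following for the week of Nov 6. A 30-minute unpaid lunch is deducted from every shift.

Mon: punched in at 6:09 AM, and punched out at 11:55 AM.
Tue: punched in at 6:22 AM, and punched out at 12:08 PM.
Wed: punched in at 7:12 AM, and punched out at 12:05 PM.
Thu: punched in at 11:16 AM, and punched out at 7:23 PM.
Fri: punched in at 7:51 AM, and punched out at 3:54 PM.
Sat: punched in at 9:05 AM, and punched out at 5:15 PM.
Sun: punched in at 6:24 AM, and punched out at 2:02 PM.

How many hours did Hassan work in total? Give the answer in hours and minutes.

44 h 53 min

Mon: 6:09 AM–11:55 AM = 5 h 46 min; less 30 min break → 5 h 16 min
Tue: 6:22 AM–12:08 PM = 5 h 46 min; less 30 min break → 5 h 16 min
Wed: 7:12 AM–12:05 PM = 4 h 53 min; less 30 min break → 4 h 23 min
Thu: 11:16 AM–7:23 PM = 8 h 7 min; less 30 min break → 7 h 37 min
Fri: 7:51 AM–3:54 PM = 8 h 3 min; less 30 min break → 7 h 33 min
Sat: 9:05 AM–5:15 PM = 8 h 10 min; less 30 min break → 7 h 40 min
Sun: 6:24 AM–2:02 PM = 7 h 38 min; less 30 min break → 7 h 8 min
Total: 5 h 16 min + 5 h 16 min + 4 h 23 min + 7 h 37 min + 7 h 33 min + 7 h 40 min + 7 h 8 min = 44 h 53 min.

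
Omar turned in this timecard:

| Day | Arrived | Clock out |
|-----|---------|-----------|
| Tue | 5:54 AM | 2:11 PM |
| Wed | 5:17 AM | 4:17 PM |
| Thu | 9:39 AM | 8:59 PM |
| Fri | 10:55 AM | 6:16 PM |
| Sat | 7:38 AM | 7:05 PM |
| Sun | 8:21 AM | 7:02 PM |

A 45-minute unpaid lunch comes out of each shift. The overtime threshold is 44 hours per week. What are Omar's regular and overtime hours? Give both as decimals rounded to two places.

Regular 44.00 hours, overtime 11.60 hours

Tue: 5:54 AM–2:11 PM = 8 h 17 min; less 45 min break → 7 h 32 min
Wed: 5:17 AM–4:17 PM = 11 h 0 min; less 45 min break → 10 h 15 min
Thu: 9:39 AM–8:59 PM = 11 h 20 min; less 45 min break → 10 h 35 min
Fri: 10:55 AM–6:16 PM = 7 h 21 min; less 45 min break → 6 h 36 min
Sat: 7:38 AM–7:05 PM = 11 h 27 min; less 45 min break → 10 h 42 min
Sun: 8:21 AM–7:02 PM = 10 h 41 min; less 45 min break → 9 h 56 min
Total worked: 55 h 36 min = 55.60 h.
Threshold 44 h → overtime 11 h 36 min, regular 44 h 0 min.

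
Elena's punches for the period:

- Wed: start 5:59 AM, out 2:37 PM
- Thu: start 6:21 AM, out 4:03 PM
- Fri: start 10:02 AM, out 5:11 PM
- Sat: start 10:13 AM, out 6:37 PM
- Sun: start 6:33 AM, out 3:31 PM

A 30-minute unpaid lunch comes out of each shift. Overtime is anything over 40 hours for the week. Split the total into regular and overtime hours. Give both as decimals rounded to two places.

Regular 40.00 hours, overtime 0.35 hours

Wed: 5:59 AM–2:37 PM = 8 h 38 min; less 30 min break → 8 h 8 min
Thu: 6:21 AM–4:03 PM = 9 h 42 min; less 30 min break → 9 h 12 min
Fri: 10:02 AM–5:11 PM = 7 h 9 min; less 30 min break → 6 h 39 min
Sat: 10:13 AM–6:37 PM = 8 h 24 min; less 30 min break → 7 h 54 min
Sun: 6:33 AM–3:31 PM = 8 h 58 min; less 30 min break → 8 h 28 min
Total worked: 40 h 21 min = 40.35 h.
Threshold 40 h → overtime 0 h 21 min, regular 40 h 0 min.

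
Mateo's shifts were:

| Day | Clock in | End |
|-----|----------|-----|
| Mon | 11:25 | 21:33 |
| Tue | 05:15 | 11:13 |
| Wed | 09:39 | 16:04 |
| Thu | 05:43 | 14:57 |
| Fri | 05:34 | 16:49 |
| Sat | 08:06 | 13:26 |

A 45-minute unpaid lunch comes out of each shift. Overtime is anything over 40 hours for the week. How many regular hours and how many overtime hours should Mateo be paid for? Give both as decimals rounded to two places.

Regular 40.00 hours, overtime 3.83 hours

Mon: 11:25–21:33 = 10 h 8 min; less 45 min break → 9 h 23 min
Tue: 05:15–11:13 = 5 h 58 min; less 45 min break → 5 h 13 min
Wed: 09:39–16:04 = 6 h 25 min; less 45 min break → 5 h 40 min
Thu: 05:43–14:57 = 9 h 14 min; less 45 min break → 8 h 29 min
Fri: 05:34–16:49 = 11 h 15 min; less 45 min break → 10 h 30 min
Sat: 08:06–13:26 = 5 h 20 min; less 45 min break → 4 h 35 min
Total worked: 43 h 50 min = 43.83 h.
Threshold 40 h → overtime 3 h 50 min, regular 40 h 0 min.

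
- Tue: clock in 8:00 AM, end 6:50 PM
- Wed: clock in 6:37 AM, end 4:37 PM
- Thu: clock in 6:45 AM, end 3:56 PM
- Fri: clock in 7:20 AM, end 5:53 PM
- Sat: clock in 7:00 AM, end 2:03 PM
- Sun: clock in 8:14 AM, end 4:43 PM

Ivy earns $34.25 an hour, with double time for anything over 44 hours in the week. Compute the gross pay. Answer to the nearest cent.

Tue: 8:00 AM–6:50 PM = 10 h 50 min
Wed: 6:37 AM–4:37 PM = 10 h 0 min
Thu: 6:45 AM–3:56 PM = 9 h 11 min
Fri: 7:20 AM–5:53 PM = 10 h 33 min
Sat: 7:00 AM–2:03 PM = 7 h 3 min
Sun: 8:14 AM–4:43 PM = 8 h 29 min
Total worked: 56 h 6 min = 3366 min.
Regular 44 h 0 min = 2640 min at $34.25/h; overtime 12 h 6 min = 726 min at $68.50/h.
Pay = (2640 × $34.25 + 726 × $68.50) ÷ 60 = $2335.85.

$2335.85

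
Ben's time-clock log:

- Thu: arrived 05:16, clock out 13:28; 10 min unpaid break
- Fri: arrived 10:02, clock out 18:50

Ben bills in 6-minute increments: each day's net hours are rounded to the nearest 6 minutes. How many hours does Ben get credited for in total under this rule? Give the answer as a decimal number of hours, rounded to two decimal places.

16.80 hours

Thu: 05:16–13:28 = 8 h 12 min − 10 min = 8 h 2 min → rounds to 8 h 0 min
Fri: 10:02–18:50 = 8 h 48 min → rounds to 8 h 48 min
Total credited: 16 h 48 min.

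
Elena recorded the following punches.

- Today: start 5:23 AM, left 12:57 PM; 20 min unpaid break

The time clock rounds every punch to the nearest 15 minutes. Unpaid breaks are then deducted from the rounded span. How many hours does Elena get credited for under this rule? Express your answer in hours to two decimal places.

7.17 hours

Today: in 5:23 AM→5:30 AM, out 12:57 PM→1:00 PM; 7 h 30 min − 20 min = 7 h 10 min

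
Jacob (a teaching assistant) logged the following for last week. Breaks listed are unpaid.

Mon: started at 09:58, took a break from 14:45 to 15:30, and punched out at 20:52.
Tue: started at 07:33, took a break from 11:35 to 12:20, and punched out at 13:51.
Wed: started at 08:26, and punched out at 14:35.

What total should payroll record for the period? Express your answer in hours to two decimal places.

Mon: 09:58–20:52 = 10 h 54 min; less 45 min break → 10 h 9 min
Tue: 07:33–13:51 = 6 h 18 min; less 45 min break → 5 h 33 min
Wed: 08:26–14:35 = 6 h 9 min
Total: 10 h 9 min + 5 h 33 min + 6 h 9 min = 21 h 51 min.

21.85 hours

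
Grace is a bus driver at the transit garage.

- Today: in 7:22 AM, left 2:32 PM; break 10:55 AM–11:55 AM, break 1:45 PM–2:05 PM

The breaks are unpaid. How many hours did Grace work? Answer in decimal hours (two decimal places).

5.83 hours

Today: 7:22 AM–2:32 PM = 7 h 10 min; less 80 min break → 5 h 50 min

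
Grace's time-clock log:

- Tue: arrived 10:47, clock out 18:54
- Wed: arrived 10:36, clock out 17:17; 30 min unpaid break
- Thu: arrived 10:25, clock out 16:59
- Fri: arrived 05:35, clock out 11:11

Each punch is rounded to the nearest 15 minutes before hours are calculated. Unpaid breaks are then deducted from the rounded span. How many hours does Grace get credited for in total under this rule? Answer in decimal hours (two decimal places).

26.75 hours

Tue: in 10:47→10:45, out 18:54→19:00; 8 h 15 min
Wed: in 10:36→10:30, out 17:17→17:15; 6 h 45 min − 30 min = 6 h 15 min
Thu: in 10:25→10:30, out 16:59→17:00; 6 h 30 min
Fri: in 05:35→05:30, out 11:11→11:15; 5 h 45 min
Total credited: 26 h 45 min.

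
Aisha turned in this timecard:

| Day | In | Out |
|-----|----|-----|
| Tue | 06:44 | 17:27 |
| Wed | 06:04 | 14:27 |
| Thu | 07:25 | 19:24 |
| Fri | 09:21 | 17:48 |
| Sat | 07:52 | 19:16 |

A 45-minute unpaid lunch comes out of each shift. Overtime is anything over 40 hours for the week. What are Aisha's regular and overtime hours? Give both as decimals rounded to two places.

Tue: 06:44–17:27 = 10 h 43 min; less 45 min break → 9 h 58 min
Wed: 06:04–14:27 = 8 h 23 min; less 45 min break → 7 h 38 min
Thu: 07:25–19:24 = 11 h 59 min; less 45 min break → 11 h 14 min
Fri: 09:21–17:48 = 8 h 27 min; less 45 min break → 7 h 42 min
Sat: 07:52–19:16 = 11 h 24 min; less 45 min break → 10 h 39 min
Total worked: 47 h 11 min = 47.18 h.
Threshold 40 h → overtime 7 h 11 min, regular 40 h 0 min.

Regular 40.00 hours, overtime 7.18 hours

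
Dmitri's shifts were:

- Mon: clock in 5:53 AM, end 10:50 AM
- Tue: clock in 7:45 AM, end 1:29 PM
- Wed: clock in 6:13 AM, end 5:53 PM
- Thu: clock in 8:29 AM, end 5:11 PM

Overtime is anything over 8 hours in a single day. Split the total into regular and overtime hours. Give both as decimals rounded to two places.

Mon: 5:53 AM–10:50 AM = 4 h 57 min
Tue: 7:45 AM–1:29 PM = 5 h 44 min
Wed: 6:13 AM–5:53 PM = 11 h 40 min
Thu: 8:29 AM–5:11 PM = 8 h 42 min
Mon reg 4 h 57 min / OT 0 h 0 min; Tue reg 5 h 44 min / OT 0 h 0 min; Wed reg 8 h 0 min / OT 3 h 40 min; Thu reg 8 h 0 min / OT 0 h 42 min.
Totals: regular 26 h 41 min, overtime 4 h 22 min.

Regular 26.68 hours, overtime 4.37 hours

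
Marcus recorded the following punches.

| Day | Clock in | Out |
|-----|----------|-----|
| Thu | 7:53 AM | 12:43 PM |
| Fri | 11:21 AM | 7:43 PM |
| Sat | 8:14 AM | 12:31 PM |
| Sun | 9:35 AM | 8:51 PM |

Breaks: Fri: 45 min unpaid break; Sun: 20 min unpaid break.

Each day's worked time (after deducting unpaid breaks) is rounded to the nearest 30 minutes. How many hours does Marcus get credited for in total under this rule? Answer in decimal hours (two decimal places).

Thu: 7:53 AM–12:43 PM = 4 h 50 min → rounds to 5 h 0 min
Fri: 11:21 AM–7:43 PM = 8 h 22 min − 45 min = 7 h 37 min → rounds to 7 h 30 min
Sat: 8:14 AM–12:31 PM = 4 h 17 min → rounds to 4 h 30 min
Sun: 9:35 AM–8:51 PM = 11 h 16 min − 20 min = 10 h 56 min → rounds to 11 h 0 min
Total credited: 28 h 0 min.

28.00 hours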